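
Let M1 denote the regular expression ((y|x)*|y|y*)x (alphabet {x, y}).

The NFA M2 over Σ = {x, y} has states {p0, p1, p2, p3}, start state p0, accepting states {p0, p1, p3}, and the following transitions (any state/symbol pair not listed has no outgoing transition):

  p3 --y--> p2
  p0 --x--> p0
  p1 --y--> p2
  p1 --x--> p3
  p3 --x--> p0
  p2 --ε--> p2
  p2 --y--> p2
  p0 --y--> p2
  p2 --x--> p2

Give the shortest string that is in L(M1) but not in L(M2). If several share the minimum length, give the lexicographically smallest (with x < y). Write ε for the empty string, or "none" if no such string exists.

yx

The string yx is accepted by M1 but not by M2.
No shorter string lies in the difference, and yx is the lexicographically first length-2 string in L(M1) \ L(M2).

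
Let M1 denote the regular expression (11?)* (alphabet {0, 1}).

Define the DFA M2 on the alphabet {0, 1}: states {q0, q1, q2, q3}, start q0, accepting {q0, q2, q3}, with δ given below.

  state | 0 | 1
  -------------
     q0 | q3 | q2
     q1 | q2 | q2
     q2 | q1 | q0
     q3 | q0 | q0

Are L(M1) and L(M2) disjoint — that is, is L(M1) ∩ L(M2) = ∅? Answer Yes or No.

No

The empty string ε is accepted by both M1 and M2.
Hence L(M1) ∩ L(M2) ≠ ∅.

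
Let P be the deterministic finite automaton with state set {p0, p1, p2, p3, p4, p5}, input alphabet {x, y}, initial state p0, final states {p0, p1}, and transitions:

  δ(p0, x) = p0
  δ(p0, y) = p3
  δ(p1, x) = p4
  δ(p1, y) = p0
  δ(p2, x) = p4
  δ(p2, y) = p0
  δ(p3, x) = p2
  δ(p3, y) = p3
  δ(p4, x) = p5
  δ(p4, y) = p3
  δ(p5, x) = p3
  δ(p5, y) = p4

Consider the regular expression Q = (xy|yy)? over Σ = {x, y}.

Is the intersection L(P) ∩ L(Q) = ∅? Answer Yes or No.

No

The empty string ε is accepted by both P and Q.
Hence L(P) ∩ L(Q) ≠ ∅.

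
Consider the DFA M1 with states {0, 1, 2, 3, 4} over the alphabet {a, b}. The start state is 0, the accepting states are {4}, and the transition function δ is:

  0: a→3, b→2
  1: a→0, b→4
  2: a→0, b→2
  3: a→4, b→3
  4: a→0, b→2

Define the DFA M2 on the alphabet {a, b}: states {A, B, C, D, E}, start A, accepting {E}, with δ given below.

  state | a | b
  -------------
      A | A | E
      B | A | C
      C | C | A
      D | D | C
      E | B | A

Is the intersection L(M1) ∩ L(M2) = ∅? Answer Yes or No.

Exploring the product automaton M1 × M2 from the start pair (0, A), following both machines on each input symbol, reaches 12 state pairs: (0, A), (3, A), (2, E), (4, A), (3, E), (0, B), (2, A), (4, B), (2, C), (0, C), (3, C), (4, C).
M1 accepts in {4} and M2 accepts in {E}; no reachable pair has both components accepting, so no string drives both machines to acceptance simultaneously and L(M1) ∩ L(M2) = ∅.
So no string is accepted by both, and the intersection is empty.

Yes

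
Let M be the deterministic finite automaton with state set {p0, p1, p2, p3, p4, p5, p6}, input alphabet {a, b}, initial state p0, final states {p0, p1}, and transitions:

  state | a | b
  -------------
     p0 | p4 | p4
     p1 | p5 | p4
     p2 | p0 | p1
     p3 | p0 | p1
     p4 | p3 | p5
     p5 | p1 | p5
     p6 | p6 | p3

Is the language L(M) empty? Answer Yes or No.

No

The empty string ε is accepted: the run p0 ends in the accepting state p0.
Since at least one string is accepted, L(M) is not empty.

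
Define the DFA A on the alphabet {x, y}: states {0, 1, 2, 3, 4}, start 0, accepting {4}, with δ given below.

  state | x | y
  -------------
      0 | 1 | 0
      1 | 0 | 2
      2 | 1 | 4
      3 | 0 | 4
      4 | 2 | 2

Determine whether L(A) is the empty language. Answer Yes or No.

The string xyy is accepted: the run 0 → 1 → 2 → 4 ends in the accepting state 4.
Since at least one string is accepted, L(A) is not empty.

No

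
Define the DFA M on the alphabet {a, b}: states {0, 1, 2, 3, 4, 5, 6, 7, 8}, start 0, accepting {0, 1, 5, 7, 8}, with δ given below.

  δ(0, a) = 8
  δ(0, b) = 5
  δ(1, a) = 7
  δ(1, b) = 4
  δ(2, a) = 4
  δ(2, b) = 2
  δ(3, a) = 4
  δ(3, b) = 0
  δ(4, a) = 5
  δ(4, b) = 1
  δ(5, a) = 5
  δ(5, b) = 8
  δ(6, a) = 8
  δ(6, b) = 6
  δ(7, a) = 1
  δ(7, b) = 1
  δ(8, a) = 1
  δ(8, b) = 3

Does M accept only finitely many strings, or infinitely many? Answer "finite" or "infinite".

State 1 is reachable from the start and can reach an accepting state, and it lies on the cycle 1 → 4 → 1.
Traversing that cycle any number of times yields accepted strings of unbounded length, so the language is infinite.

infinite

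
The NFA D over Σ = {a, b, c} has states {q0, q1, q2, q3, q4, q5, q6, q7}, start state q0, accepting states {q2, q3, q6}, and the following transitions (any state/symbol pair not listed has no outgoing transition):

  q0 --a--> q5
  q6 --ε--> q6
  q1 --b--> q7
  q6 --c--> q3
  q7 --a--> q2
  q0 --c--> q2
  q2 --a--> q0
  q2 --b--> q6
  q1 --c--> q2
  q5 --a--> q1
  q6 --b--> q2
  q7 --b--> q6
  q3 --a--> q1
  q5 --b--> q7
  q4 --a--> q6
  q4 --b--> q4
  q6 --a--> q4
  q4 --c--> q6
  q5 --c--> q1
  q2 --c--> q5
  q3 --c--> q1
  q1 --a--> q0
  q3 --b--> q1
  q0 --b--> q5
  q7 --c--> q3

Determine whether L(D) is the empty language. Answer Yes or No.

The string c is accepted: the run q0 → q2 ends in the accepting state q2.
Since at least one string is accepted, L(D) is not empty.

No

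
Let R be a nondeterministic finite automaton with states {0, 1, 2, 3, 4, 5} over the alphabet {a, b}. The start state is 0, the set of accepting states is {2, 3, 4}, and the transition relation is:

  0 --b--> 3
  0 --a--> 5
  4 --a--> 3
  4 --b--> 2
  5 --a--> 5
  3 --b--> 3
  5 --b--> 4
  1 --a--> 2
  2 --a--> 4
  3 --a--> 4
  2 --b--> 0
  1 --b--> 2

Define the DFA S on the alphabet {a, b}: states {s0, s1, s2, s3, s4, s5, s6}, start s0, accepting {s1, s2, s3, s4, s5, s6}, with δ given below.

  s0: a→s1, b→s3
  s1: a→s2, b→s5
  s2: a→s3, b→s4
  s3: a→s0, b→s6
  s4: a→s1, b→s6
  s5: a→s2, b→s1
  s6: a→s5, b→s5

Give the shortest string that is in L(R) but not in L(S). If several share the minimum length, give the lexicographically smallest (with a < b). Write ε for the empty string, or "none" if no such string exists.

ba

The string ba is accepted by R but not by S.
No shorter string lies in the difference, and ba is the lexicographically first length-2 string in L(R) \ L(S).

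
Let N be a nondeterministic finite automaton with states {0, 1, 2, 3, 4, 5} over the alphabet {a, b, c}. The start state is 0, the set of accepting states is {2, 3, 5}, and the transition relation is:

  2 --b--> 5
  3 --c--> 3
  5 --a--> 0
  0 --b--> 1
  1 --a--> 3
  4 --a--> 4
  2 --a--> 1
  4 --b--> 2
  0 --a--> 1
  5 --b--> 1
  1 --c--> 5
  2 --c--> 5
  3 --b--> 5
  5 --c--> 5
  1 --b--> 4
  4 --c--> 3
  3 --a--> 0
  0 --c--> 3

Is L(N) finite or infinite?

infinite

State 0 is reachable from the start and can reach an accepting state, and it lies on the cycle 0 → 1 → 3 → 0.
Traversing that cycle any number of times yields accepted strings of unbounded length, so the language is infinite.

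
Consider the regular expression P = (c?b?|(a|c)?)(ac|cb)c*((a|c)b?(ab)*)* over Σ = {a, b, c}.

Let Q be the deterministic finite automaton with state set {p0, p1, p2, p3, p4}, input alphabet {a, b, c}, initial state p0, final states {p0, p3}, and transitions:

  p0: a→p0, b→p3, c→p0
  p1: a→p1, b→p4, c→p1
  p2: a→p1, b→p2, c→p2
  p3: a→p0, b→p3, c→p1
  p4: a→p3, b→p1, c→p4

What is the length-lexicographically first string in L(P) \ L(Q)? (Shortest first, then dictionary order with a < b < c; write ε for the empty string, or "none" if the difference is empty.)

bcb

The string bcb is accepted by P but not by Q.
No shorter string lies in the difference, and bcb is the lexicographically first length-3 string in L(P) \ L(Q).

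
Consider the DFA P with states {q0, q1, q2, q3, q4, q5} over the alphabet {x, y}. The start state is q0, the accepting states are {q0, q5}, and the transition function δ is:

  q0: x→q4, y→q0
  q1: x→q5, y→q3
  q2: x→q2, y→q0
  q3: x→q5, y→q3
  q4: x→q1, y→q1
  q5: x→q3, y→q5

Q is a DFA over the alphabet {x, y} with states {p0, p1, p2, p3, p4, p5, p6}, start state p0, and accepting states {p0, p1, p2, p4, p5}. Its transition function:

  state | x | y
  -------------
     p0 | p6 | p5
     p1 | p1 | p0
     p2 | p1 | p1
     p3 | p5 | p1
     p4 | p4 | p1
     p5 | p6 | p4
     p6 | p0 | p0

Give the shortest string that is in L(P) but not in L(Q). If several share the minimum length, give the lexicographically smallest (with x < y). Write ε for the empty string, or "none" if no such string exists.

xxx

The string xxx is accepted by P but not by Q.
No shorter string lies in the difference, and xxx is the lexicographically first length-3 string in L(P) \ L(Q).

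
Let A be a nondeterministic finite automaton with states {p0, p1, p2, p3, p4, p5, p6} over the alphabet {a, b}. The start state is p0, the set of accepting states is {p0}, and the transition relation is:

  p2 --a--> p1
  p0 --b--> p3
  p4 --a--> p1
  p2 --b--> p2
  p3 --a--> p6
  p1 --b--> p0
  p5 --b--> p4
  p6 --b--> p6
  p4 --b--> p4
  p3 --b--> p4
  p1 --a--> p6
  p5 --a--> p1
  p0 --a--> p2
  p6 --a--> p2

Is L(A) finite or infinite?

infinite

State p0 is reachable from the start and can reach an accepting state, and it lies on the cycle p0 → p2 → p1 → p0.
Traversing that cycle any number of times yields accepted strings of unbounded length, so the language is infinite.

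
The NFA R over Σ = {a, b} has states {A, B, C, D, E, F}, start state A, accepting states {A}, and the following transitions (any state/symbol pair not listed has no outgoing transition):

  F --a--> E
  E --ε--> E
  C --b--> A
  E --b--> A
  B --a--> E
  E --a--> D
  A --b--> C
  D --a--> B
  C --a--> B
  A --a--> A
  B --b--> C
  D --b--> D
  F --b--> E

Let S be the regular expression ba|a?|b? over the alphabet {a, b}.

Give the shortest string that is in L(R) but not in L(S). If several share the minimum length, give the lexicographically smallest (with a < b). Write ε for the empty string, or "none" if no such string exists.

The string aa is accepted by R but not by S.
No shorter string lies in the difference, and aa is the lexicographically first length-2 string in L(R) \ L(S).

aa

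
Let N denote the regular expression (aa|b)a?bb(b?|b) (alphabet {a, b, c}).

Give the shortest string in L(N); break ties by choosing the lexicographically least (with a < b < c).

bbb

By inspection of the expression, no string of length less than 3 matches, and bbb is the lexicographically first match of length 3.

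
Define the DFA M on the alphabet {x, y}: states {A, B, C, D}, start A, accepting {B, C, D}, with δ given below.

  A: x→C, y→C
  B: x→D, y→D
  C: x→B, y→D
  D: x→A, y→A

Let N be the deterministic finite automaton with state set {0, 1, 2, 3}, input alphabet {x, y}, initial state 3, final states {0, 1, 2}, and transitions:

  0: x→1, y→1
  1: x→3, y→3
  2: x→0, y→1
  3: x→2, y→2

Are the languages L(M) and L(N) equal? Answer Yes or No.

Yes

Exploring the product automaton M × N from the start pair (A, 3), following both machines on each input symbol, reaches 4 state pairs: (A, 3), (C, 2), (B, 0), (D, 1).
M accepts in {B, C, D} and N accepts in {0, 1, 2}. In every reachable pair the two components are either both accepting — (C, 2), (B, 0), (D, 1) — or both non-accepting, so no string is accepted by exactly one of the machines: L(M) \ L(N) and L(N) \ L(M) are both empty.
Hence every string is accepted by M iff it is accepted by N, and the two languages coincide.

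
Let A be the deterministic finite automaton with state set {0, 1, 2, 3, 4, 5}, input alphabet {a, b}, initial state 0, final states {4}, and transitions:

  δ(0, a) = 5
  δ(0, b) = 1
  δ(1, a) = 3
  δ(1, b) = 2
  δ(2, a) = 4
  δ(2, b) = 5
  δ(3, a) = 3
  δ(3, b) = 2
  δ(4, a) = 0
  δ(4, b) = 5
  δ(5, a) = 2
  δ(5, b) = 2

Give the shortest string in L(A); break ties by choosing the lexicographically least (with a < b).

A breadth-first search from 0 reaches an accepting state first via the path 0 → 5 → 2 → 4 on input aaa.
No string of length < 3 is accepted (BFS exhausts all shorter strings without reaching an accepting state), and aaa is the lexicographically least accepting string of length 3.

aaa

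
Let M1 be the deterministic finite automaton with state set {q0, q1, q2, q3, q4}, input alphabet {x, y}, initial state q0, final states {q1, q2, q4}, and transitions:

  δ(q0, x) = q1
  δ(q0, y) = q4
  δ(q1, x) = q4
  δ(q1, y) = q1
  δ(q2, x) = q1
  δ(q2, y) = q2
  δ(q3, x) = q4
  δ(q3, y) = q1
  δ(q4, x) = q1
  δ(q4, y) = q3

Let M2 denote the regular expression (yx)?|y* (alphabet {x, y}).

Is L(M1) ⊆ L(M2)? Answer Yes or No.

No

The string x is in L(M1) but not in L(M2).
So L(M1) ⊄ L(M2).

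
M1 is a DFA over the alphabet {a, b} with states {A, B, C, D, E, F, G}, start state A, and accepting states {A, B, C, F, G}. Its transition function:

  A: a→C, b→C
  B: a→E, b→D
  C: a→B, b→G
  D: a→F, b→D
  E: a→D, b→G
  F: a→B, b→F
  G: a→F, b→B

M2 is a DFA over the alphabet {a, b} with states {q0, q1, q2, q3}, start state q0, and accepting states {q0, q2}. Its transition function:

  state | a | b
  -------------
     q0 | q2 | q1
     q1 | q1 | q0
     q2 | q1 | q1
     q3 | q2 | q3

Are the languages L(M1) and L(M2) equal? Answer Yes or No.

The string b is accepted by M1 but rejected by M2.
So L(M1) ≠ L(M2).

No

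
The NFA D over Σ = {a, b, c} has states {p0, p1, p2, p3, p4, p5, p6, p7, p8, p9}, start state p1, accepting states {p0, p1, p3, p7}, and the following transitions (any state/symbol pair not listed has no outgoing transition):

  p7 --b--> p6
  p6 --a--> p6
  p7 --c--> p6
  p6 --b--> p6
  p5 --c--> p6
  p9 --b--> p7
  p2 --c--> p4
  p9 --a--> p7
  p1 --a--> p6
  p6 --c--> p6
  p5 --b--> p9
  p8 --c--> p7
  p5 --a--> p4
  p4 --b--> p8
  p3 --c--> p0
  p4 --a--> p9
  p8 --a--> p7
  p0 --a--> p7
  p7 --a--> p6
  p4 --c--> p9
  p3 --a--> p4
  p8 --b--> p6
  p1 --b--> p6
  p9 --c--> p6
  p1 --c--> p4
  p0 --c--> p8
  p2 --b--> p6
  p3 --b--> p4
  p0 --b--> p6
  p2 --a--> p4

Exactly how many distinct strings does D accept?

The useful subgraph on states {p1, p4, p7, p8, p9} is acyclic, so L(D) is finite; the longest accepting path visits 4 useful states, giving maximum string length 3.
Counting accepting paths from p1 by length: 1 of length 0, 6 of length 3. Total 7.

7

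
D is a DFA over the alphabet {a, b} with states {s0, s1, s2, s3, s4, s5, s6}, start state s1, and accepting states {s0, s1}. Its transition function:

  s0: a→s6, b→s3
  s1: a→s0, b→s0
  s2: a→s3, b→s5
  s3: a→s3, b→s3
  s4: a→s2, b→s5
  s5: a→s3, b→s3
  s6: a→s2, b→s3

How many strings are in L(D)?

3

The useful subgraph on states {s0, s1} is acyclic, so L(D) is finite; the longest accepting path visits 2 useful states, giving maximum string length 1.
Counting accepting paths from s1 by length: 1 of length 0, 2 of length 1. Total 3.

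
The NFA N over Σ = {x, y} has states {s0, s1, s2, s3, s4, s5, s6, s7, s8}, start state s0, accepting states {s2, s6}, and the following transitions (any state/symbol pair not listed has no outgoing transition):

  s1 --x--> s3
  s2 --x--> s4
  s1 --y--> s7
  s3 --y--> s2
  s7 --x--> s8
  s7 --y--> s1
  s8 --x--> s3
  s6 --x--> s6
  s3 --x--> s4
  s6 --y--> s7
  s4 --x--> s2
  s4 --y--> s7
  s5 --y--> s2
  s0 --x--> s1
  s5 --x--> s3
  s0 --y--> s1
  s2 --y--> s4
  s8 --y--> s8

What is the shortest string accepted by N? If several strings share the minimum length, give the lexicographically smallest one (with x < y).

xxy

A breadth-first search from s0 reaches an accepting state first via the path s0 → s1 → s3 → s2 on input xxy.
No string of length < 3 is accepted (BFS exhausts all shorter strings without reaching an accepting state), and xxy is the lexicographically least accepting string of length 3.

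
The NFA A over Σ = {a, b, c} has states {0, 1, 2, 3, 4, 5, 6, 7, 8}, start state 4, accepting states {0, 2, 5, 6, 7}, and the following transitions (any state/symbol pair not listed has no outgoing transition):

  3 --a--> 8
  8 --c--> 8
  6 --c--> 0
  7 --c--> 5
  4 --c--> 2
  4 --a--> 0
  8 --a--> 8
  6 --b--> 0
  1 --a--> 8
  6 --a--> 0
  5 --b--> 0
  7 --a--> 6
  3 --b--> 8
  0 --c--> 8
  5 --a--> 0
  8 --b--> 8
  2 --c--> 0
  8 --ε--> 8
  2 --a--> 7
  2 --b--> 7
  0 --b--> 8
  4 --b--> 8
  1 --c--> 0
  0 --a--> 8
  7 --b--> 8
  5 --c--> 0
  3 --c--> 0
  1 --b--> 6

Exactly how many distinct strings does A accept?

21

The useful subgraph on states {0, 2, 4, 5, 6, 7} is acyclic, so L(A) is finite; the longest accepting path visits 5 useful states, giving maximum string length 4.
Counting accepting paths from 4 by length: 2 of length 1, 3 of length 2, 4 of length 3, 12 of length 4. Total 21.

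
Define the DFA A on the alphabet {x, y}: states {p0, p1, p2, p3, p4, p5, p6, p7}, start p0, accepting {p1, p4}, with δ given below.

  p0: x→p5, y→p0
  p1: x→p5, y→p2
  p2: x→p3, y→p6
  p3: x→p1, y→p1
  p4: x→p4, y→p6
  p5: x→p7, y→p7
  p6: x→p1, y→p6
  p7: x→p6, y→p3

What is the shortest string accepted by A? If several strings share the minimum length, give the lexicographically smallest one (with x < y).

xxxx

A breadth-first search from p0 reaches an accepting state first via the path p0 → p5 → p7 → p6 → p1 on input xxxx.
No string of length < 4 is accepted (BFS exhausts all shorter strings without reaching an accepting state), and xxxx is the lexicographically least accepting string of length 4.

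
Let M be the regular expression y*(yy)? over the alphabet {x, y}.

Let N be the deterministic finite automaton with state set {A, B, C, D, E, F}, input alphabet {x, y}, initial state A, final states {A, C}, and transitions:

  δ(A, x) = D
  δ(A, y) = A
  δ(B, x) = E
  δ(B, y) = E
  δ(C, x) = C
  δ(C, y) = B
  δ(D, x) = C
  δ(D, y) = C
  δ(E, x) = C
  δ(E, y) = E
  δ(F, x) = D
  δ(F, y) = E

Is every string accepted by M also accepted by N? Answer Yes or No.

Converting the expression M to a DFA (subset construction, then merging equivalent states) gives the minimal DFA with states {m0, m1}, start state m0, accepting states {m0} and transitions m0: x→m1, y→m0; m1: x→m1, y→m1.
Exploring the product automaton M × N from the start pair (m0, A), following both machines on each input symbol, reaches 5 state pairs: (m0, A), (m1, D), (m1, C), (m1, B), (m1, E).
M accepts in {m0} and N accepts in {A, C}. The reachable pairs whose M-component is accepting are (m0, A); in each of them the N-component is accepting too, so the product for L(M) \ L(N) (M-component accepting, N-component rejecting) has no reachable accepting pair and the difference is empty.
Hence every string in L(M) is also in L(N).

Yes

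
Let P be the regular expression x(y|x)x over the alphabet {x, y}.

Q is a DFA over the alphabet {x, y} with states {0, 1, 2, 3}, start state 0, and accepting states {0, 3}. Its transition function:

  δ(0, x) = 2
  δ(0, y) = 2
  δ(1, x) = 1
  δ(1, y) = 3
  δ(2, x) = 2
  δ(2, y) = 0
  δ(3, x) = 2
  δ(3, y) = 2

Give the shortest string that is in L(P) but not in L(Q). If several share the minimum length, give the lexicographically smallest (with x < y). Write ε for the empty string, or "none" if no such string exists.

The string xxx is accepted by P but not by Q.
No shorter string lies in the difference, and xxx is the lexicographically first length-3 string in L(P) \ L(Q).

xxx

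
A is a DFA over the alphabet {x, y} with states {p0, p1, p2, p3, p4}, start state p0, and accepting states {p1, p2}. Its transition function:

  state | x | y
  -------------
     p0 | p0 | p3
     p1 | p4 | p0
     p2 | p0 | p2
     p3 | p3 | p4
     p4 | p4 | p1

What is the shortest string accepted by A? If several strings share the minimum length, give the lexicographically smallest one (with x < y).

A breadth-first search from p0 reaches an accepting state first via the path p0 → p3 → p4 → p1 on input yyy.
No string of length < 3 is accepted (BFS exhausts all shorter strings without reaching an accepting state), and yyy is the lexicographically least accepting string of length 3.

yyy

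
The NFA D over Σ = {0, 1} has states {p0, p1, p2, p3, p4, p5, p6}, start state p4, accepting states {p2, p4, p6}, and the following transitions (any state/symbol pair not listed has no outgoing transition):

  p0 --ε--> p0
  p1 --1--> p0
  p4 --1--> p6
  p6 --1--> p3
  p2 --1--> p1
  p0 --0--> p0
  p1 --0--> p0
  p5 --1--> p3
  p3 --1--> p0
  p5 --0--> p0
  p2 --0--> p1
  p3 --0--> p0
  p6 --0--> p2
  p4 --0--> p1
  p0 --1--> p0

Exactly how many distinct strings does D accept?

The useful subgraph on states {p2, p4, p6} is acyclic, so L(D) is finite; the longest accepting path visits 3 useful states, giving maximum string length 2.
Counting accepting paths from p4 by length: 1 of length 0, 1 of length 1, 1 of length 2. Total 3.

3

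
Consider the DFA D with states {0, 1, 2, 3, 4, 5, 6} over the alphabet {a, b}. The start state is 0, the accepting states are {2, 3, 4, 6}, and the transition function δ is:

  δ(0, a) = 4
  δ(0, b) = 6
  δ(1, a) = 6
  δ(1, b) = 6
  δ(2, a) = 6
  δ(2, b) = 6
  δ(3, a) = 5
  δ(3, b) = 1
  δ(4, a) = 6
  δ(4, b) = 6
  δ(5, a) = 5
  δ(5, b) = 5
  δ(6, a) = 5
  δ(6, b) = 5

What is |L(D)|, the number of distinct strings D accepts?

The useful subgraph on states {0, 4, 6} is acyclic, so L(D) is finite; the longest accepting path visits 3 useful states, giving maximum string length 2.
Counting accepting paths from 0 by length: 2 of length 1, 2 of length 2. Total 4.

4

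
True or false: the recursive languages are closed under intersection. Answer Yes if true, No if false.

Run both deciders on the input and accept iff both accept; the combined machine always halts.
So the recursive languages are closed under intersection.

Yes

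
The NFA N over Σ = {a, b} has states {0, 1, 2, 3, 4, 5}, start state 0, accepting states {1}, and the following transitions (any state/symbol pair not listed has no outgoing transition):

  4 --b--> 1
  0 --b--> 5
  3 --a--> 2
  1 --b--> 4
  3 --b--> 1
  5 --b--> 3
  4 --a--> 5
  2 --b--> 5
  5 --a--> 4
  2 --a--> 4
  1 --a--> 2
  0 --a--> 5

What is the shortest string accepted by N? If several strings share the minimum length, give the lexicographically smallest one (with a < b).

A breadth-first search from 0 reaches an accepting state first via the path 0 → 5 → 4 → 1 on input aab.
No string of length < 3 is accepted (BFS exhausts all shorter strings without reaching an accepting state), and aab is the lexicographically least accepting string of length 3.

aab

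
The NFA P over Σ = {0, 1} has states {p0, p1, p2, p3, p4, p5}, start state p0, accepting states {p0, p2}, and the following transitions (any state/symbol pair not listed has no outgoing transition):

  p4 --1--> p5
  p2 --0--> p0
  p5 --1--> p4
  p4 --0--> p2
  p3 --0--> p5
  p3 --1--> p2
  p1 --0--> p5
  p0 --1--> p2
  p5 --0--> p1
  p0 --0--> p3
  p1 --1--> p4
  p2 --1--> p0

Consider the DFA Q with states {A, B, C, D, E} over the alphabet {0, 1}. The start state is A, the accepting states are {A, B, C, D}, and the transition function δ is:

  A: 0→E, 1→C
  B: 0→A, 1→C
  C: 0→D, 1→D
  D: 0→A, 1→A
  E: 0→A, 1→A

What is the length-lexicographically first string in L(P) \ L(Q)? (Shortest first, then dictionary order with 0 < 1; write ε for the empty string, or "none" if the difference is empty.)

010

The string 010 is accepted by P but not by Q.
No shorter string lies in the difference, and 010 is the lexicographically first length-3 string in L(P) \ L(Q).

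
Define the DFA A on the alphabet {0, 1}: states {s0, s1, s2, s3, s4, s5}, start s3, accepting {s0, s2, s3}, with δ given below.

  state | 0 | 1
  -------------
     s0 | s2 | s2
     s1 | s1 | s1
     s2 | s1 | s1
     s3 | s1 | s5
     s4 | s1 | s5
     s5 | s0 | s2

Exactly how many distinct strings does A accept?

The useful subgraph on states {s0, s2, s3, s5} is acyclic, so L(A) is finite; the longest accepting path visits 4 useful states, giving maximum string length 3.
Counting accepting paths from s3 by length: 1 of length 0, 2 of length 2, 2 of length 3. Total 5.

5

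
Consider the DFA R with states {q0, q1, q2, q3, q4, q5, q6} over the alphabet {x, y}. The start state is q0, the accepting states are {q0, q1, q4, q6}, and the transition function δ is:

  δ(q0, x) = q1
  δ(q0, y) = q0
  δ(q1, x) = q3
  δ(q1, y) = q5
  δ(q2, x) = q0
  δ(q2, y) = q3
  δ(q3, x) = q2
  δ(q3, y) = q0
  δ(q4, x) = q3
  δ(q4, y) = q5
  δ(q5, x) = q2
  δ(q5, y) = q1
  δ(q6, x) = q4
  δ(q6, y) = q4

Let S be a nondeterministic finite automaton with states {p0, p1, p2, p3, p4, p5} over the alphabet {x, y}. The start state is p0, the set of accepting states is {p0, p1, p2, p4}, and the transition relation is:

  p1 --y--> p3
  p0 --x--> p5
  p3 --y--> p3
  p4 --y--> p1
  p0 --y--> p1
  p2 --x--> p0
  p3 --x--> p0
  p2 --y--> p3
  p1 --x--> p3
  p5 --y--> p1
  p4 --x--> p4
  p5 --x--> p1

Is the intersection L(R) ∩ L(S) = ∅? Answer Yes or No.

The empty string ε is accepted by both R and S.
Hence L(R) ∩ L(S) ≠ ∅.

No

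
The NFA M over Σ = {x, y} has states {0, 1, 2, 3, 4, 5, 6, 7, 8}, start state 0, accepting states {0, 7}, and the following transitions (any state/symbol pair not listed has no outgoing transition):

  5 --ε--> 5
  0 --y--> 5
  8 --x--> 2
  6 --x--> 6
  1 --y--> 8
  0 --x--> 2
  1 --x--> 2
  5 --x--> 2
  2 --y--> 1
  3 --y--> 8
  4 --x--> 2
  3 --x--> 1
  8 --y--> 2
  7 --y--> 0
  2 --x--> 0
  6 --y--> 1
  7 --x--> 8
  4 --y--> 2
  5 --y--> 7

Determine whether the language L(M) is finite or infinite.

infinite

State 0 is reachable from the start and can reach an accepting state, and it lies on the cycle 0 → 2 → 0.
Traversing that cycle any number of times yields accepted strings of unbounded length, so the language is infinite.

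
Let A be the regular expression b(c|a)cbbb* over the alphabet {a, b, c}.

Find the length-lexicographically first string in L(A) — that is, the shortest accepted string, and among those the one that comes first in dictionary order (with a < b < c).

bacbb

By inspection of the expression, no string of length less than 5 matches, and bacbb is the lexicographically first match of length 5.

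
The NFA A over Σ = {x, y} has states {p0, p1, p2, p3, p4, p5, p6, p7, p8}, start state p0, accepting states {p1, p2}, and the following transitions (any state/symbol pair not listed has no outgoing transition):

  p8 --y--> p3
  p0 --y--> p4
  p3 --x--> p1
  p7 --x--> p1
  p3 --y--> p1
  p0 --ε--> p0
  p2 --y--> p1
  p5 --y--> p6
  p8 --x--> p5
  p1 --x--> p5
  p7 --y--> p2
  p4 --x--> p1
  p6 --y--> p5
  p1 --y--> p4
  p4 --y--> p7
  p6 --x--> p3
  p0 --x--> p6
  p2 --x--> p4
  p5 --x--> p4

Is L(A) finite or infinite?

State p4 is reachable from the start and can reach an accepting state, and it lies on the cycle p4 → p1 → p4.
Traversing that cycle any number of times yields accepted strings of unbounded length, so the language is infinite.

infinite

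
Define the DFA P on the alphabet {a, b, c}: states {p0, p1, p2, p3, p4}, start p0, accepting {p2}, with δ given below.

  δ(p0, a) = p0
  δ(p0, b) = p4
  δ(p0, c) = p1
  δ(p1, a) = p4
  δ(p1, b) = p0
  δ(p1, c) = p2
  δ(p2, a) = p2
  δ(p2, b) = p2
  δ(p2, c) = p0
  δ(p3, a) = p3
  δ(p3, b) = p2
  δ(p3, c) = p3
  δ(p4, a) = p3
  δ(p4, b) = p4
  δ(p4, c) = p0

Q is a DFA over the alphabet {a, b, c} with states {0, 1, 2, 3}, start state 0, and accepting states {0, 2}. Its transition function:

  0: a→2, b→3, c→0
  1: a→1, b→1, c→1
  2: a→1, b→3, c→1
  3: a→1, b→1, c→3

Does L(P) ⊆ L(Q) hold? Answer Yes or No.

No

The string acc is in L(P) but not in L(Q).
So L(P) ⊄ L(Q).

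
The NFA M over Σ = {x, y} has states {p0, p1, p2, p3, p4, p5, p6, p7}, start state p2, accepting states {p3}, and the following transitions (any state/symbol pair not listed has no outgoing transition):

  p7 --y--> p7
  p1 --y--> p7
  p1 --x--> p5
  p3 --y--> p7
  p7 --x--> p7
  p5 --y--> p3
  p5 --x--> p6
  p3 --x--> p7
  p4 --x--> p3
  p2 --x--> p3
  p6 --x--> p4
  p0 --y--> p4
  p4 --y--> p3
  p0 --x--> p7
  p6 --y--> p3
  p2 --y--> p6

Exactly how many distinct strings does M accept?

4

The useful subgraph on states {p2, p3, p4, p6} is acyclic, so L(M) is finite; the longest accepting path visits 4 useful states, giving maximum string length 3.
Counting accepting paths from p2 by length: 1 of length 1, 1 of length 2, 2 of length 3. Total 4.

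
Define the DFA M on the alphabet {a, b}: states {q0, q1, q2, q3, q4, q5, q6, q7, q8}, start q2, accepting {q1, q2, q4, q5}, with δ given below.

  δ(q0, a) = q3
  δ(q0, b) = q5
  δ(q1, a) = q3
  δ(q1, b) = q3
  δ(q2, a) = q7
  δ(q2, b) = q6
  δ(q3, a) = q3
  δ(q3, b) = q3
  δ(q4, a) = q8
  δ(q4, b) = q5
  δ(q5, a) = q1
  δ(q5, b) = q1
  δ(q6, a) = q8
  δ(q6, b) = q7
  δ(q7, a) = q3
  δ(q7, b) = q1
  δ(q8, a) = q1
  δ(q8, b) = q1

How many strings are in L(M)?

The useful subgraph on states {q1, q2, q6, q7, q8} is acyclic, so L(M) is finite; the longest accepting path visits 4 useful states, giving maximum string length 3.
Counting accepting paths from q2 by length: 1 of length 0, 1 of length 2, 3 of length 3. Total 5.

5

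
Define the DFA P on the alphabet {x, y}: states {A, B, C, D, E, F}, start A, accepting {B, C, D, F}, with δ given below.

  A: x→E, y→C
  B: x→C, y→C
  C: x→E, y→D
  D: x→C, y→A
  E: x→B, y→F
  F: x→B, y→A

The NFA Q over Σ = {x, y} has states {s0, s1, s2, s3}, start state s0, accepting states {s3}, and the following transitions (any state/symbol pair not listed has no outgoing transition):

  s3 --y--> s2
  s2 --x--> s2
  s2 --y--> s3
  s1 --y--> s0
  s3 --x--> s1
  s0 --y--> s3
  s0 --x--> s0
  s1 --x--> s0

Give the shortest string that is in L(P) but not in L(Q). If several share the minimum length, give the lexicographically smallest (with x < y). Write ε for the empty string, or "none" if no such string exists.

xx

The string xx is accepted by P but not by Q.
No shorter string lies in the difference, and xx is the lexicographically first length-2 string in L(P) \ L(Q).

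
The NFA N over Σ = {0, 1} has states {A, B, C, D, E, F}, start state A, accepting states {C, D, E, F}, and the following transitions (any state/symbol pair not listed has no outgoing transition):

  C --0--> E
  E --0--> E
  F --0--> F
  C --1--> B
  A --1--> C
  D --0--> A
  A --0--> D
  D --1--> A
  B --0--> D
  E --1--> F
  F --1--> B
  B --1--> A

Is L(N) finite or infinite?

State A is reachable from the start and can reach an accepting state, and it lies on the cycle A → C → B → A.
Traversing that cycle any number of times yields accepted strings of unbounded length, so the language is infinite.

infinite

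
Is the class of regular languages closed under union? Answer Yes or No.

Yes

Given DFAs for L₁ and L₂, run them in parallel: the product automaton on Q₁ × Q₂ that accepts when either component is accepting recognises L₁ ∪ L₂ (equivalently, R₁ | R₂ is a regular expression for it).
So the regular languages are closed under union.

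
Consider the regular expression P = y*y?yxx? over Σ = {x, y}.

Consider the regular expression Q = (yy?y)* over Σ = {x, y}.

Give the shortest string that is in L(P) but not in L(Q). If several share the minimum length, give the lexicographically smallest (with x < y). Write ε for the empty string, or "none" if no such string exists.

yx

The string yx is accepted by P but not by Q.
No shorter string lies in the difference, and yx is the lexicographically first length-2 string in L(P) \ L(Q).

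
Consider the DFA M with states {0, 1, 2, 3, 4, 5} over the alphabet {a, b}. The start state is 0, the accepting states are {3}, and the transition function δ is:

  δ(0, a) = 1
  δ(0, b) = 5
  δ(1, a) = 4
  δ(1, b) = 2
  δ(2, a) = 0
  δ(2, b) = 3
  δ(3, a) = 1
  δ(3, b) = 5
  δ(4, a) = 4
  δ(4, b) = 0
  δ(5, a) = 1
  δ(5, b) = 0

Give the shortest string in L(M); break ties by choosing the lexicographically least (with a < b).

abb

A breadth-first search from 0 reaches an accepting state first via the path 0 → 1 → 2 → 3 on input abb.
No string of length < 3 is accepted (BFS exhausts all shorter strings without reaching an accepting state), and abb is the lexicographically least accepting string of length 3.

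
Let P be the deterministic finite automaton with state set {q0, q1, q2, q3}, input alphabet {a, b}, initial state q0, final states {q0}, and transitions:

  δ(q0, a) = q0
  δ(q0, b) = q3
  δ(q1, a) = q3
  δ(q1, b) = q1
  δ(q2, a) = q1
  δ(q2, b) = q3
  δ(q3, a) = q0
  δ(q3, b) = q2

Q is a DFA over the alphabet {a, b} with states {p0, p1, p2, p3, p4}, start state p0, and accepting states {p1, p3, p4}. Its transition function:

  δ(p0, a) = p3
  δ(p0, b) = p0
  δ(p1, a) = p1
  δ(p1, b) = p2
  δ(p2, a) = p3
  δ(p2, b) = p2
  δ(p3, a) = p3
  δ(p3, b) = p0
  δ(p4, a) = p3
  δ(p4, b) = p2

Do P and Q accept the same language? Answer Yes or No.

The empty string ε is accepted by P but rejected by Q.
So L(P) ≠ L(Q).

No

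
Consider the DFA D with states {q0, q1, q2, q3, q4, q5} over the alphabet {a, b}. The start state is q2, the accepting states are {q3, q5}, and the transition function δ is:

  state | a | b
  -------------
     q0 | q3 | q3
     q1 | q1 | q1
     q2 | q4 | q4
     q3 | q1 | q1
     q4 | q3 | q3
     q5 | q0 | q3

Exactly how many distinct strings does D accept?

4

The useful subgraph on states {q2, q3, q4} is acyclic, so L(D) is finite; the longest accepting path visits 3 useful states, giving maximum string length 2.
Counting accepting paths from q2 by length: 4 of length 2. Total 4.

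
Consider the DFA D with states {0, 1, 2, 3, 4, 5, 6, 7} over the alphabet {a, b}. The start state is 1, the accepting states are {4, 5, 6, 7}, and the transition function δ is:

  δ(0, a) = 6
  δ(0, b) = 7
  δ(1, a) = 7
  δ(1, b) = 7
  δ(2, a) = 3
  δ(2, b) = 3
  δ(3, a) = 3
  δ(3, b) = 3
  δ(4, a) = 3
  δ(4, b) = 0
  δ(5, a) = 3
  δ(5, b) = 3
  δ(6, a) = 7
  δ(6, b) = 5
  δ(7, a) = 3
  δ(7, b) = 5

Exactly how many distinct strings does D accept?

4

The useful subgraph on states {1, 5, 7} is acyclic, so L(D) is finite; the longest accepting path visits 3 useful states, giving maximum string length 2.
Counting accepting paths from 1 by length: 2 of length 1, 2 of length 2. Total 4.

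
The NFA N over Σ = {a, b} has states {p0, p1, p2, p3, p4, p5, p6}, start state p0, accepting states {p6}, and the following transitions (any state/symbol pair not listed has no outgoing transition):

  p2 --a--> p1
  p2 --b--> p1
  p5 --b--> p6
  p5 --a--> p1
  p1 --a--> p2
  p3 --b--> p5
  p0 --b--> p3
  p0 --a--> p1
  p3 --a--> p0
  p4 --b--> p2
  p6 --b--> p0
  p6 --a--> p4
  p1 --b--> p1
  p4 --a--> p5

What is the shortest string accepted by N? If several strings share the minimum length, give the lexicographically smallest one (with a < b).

A breadth-first search from p0 reaches an accepting state first via the path p0 → p3 → p5 → p6 on input bbb.
No string of length < 3 is accepted (BFS exhausts all shorter strings without reaching an accepting state), and bbb is the lexicographically least accepting string of length 3.

bbb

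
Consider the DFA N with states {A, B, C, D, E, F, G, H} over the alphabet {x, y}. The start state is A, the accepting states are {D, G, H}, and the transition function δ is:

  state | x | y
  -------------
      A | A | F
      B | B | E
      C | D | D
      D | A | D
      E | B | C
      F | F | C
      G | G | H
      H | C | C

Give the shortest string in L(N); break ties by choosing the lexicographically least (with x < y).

A breadth-first search from A reaches an accepting state first via the path A → F → C → D on input yyx.
No string of length < 3 is accepted (BFS exhausts all shorter strings without reaching an accepting state), and yyx is the lexicographically least accepting string of length 3.

yyx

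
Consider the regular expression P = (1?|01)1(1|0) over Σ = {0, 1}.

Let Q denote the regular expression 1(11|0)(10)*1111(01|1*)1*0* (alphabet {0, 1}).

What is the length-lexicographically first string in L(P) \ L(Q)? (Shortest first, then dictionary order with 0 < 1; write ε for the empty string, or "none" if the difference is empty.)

The string 10 is accepted by P but not by Q.
No shorter string lies in the difference, and 10 is the lexicographically first length-2 string in L(P) \ L(Q).

10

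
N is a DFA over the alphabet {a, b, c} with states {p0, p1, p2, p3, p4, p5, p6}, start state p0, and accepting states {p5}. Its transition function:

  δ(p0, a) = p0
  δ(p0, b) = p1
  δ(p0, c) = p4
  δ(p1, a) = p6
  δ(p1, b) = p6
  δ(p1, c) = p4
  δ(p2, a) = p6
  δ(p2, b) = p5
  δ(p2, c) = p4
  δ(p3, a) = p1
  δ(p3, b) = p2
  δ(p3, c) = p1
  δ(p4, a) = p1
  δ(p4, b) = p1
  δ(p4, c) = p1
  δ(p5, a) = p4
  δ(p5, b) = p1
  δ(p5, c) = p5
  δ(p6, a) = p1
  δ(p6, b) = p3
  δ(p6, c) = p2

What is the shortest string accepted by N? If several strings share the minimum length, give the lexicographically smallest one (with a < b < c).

A breadth-first search from p0 reaches an accepting state first via the path p0 → p1 → p6 → p2 → p5 on input bacb.
No string of length < 4 is accepted (BFS exhausts all shorter strings without reaching an accepting state), and bacb is the lexicographically least accepting string of length 4.

bacb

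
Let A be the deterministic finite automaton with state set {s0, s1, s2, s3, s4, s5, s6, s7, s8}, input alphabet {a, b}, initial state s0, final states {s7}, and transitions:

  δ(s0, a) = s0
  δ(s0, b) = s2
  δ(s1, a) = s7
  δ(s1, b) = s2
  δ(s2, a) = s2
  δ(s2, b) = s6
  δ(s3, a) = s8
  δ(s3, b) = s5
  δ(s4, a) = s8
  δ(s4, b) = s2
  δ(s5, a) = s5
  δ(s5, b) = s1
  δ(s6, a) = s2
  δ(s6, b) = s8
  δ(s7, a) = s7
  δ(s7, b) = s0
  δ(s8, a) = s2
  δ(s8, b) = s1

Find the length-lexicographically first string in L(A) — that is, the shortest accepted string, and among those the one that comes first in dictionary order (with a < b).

A breadth-first search from s0 reaches an accepting state first via the path s0 → s2 → s6 → s8 → s1 → s7 on input bbbba.
No string of length < 5 is accepted (BFS exhausts all shorter strings without reaching an accepting state), and bbbba is the lexicographically least accepting string of length 5.

bbbba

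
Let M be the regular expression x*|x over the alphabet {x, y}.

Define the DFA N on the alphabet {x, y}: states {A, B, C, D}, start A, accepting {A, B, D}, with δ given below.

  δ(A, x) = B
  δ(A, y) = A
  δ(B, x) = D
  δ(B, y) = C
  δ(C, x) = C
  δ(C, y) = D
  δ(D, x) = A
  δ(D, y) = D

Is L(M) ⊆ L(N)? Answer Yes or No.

Yes

Converting the expression M to a DFA (subset construction, then merging equivalent states) gives the minimal DFA with states {m0, m1}, start state m0, accepting states {m0} and transitions m0: x→m0, y→m1; m1: x→m1, y→m1.
Exploring the product automaton M × N from the start pair (m0, A), following both machines on each input symbol, reaches 7 state pairs: (m0, A), (m0, B), (m1, A), (m0, D), (m1, C), (m1, B), (m1, D).
M accepts in {m0} and N accepts in {A, B, D}. The reachable pairs whose M-component is accepting are (m0, A), (m0, B), (m0, D); in each of them the N-component is accepting too, so the product for L(M) \ L(N) (M-component accepting, N-component rejecting) has no reachable accepting pair and the difference is empty.
Hence every string in L(M) is also in L(N).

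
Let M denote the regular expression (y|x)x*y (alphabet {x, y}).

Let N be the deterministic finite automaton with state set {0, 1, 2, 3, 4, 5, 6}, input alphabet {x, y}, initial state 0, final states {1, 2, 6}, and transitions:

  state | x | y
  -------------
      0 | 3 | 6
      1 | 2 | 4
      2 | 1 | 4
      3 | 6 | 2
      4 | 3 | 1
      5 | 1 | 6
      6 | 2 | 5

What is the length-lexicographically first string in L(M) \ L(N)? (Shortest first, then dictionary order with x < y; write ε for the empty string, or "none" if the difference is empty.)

The string yy is accepted by M but not by N.
No shorter string lies in the difference, and yy is the lexicographically first length-2 string in L(M) \ L(N).

yy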